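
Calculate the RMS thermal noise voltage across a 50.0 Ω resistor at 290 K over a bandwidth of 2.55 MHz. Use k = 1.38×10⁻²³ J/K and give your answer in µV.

V_n = √(4kTRB)
4kTRB = 4 × 1.38×10⁻²³ × 290 × 5.00×10¹ × 2.55×10⁶ = 2.04×10⁻¹² V²
V_n = √(2.04×10⁻¹²) = 1.43×10⁻⁶ V = 1.43 µV

1.43 µV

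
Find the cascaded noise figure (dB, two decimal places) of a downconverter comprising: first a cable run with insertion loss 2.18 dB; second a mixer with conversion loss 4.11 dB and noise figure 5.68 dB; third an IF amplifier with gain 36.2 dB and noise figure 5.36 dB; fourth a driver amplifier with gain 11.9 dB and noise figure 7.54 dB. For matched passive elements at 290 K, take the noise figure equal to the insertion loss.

Convert to linear (a loss of L dB is a gain of −L dB): F_i = 10^(NF_i/10), G_i = 10^(G_i,dB/10)
  Stage 1: F_1 = 10^(2.18/10) = 1.652, G_1 = 10^(−2.18/10) = 0.6053
  Stage 2: F_2 = 10^(5.68/10) = 3.698, G_2 = 10^(−4.11/10) = 0.3882
  Stage 3: F_3 = 10^(5.36/10) = 3.436, G_3 = 10^(36.2/10) = 4169
  Stage 4: F_4 = 10^(7.54/10) = 5.675, G_4 = 10^(11.9/10) = 15.49
Friis cascade:
  F = 1.652 + (3.698 − 1)/0.6053 + (3.436 − 1)/0.2350 + (5.675 − 1)/979.5 = 16.48
NF = 10 log₁₀(16.48) = 12.17 dB

12.17 dB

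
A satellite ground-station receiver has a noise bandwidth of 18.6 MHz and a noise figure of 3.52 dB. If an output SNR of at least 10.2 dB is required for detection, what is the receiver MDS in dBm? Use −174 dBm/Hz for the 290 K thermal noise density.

Sensitivity = −174 + 10 log₁₀(B) + NF + SNR_min
= −174 + 72.7 + 3.52 + 10.2
= −87.58 dBm → −87.6 dBm

−87.6 dBm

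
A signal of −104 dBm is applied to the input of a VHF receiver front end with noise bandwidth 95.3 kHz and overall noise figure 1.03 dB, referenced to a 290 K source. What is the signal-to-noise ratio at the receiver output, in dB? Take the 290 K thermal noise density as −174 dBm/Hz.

19.2 dB

Noise floor: N = −174 + 10 log₁₀(B) + NF
10 log₁₀(9.53×10⁴) = 49.79 dB
N = −174 + 49.79 + 1.03 = −123.18 dBm
SNR = P_sig − N = −104 − (−123.18) = 19.18 dB → 19.2 dB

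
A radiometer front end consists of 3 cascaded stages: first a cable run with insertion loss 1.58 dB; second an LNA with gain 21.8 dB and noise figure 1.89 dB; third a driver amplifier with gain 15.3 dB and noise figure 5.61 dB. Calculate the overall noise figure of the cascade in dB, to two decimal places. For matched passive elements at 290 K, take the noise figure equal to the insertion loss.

Convert to linear (a loss of L dB is a gain of −L dB): F_i = 10^(NF_i/10), G_i = 10^(G_i,dB/10)
  Stage 1: F_1 = 10^(1.58/10) = 1.439, G_1 = 10^(−1.58/10) = 0.6950
  Stage 2: F_2 = 10^(1.89/10) = 1.545, G_2 = 10^(21.8/10) = 151.4
  Stage 3: F_3 = 10^(5.61/10) = 3.639, G_3 = 10^(15.3/10) = 33.88
Friis cascade:
  F = 1.439 + (1.545 − 1)/0.6950 + (3.639 − 1)/105.2 = 2.248
NF = 10 log₁₀(2.248) = 3.52 dB

3.52 dB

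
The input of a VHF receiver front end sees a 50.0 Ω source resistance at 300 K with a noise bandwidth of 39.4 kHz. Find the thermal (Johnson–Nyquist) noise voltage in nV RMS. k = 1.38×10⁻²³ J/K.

V_n = √(4kTRB)
4kTRB = 4 × 1.38×10⁻²³ × 300 × 5.00×10¹ × 3.94×10⁴ = 3.26×10⁻¹⁴ V²
V_n = √(3.26×10⁻¹⁴) = 1.81×10⁻⁷ V = 181 nV

181 nV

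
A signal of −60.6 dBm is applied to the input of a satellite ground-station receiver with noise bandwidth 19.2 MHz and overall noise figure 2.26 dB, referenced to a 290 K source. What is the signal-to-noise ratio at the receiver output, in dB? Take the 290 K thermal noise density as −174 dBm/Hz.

38.3 dB

Noise floor: N = −174 + 10 log₁₀(B) + NF
10 log₁₀(1.92×10⁷) = 72.83 dB
N = −174 + 72.83 + 2.26 = −98.91 dBm
SNR = P_sig − N = −60.6 − (−98.91) = 38.31 dB → 38.3 dB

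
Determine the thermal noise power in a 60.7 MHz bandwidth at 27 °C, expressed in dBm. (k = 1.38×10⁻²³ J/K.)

−96.0 dBm

T = 27 °C + 273.15 = 300.15 K
P_n = kTB = 1.38×10⁻²³ × 300.15 × 6.07×10⁷ = 2.51×10⁻¹³ W
In dBm: 10 log₁₀(2.51×10⁻¹³ / 10⁻³) = −96.0 dBm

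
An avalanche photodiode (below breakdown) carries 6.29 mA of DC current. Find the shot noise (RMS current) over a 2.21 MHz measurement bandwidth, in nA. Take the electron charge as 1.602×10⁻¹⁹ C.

I_n = √(2qI·B)
2qI·B = 2 × 1.602×10⁻¹⁹ × 6.29×10⁻³ × 2.21×10⁶ = 4.45×10⁻¹⁵ A²
I_n = √(4.45×10⁻¹⁵) = 6.67×10⁻⁸ A = 66.7 nA

66.7 nA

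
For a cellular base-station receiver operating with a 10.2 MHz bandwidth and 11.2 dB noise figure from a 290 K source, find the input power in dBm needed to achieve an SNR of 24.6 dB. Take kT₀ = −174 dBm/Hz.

Sensitivity = −174 + 10 log₁₀(B) + NF + SNR_min
= −174 + 70.09 + 11.2 + 24.6
= −68.11 dBm → −68.1 dBm

−68.1 dBm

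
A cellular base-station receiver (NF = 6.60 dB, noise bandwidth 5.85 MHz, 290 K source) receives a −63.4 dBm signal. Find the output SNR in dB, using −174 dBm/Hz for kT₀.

36.3 dB

Noise floor: N = −174 + 10 log₁₀(B) + NF
10 log₁₀(5.85×10⁶) = 67.67 dB
N = −174 + 67.67 + 6.60 = −99.73 dBm
SNR = P_sig − N = −63.4 − (−99.73) = 36.33 dB → 36.3 dB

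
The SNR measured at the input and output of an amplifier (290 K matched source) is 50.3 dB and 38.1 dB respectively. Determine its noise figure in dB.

12.2 dB

NF (dB) = SNR_in(dB) − SNR_out(dB) when the source is at T₀
NF = 50.3 − 38.1 = 12.2 dB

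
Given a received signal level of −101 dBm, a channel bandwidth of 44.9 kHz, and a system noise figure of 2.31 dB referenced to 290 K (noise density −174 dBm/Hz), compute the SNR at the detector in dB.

Noise floor: N = −174 + 10 log₁₀(B) + NF
10 log₁₀(4.49×10⁴) = 46.52 dB
N = −174 + 46.52 + 2.31 = −125.17 dBm
SNR = P_sig − N = −101 − (−125.17) = 24.17 dB → 24.2 dB

24.2 dB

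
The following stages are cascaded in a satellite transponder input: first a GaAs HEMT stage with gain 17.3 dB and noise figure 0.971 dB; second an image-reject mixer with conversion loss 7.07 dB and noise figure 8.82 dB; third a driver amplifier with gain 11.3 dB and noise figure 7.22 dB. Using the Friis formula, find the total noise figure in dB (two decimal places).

2.50 dB

Convert to linear (a loss of L dB is a gain of −L dB): F_i = 10^(NF_i/10), G_i = 10^(G_i,dB/10)
  Stage 1: F_1 = 10^(0.971/10) = 1.251, G_1 = 10^(17.3/10) = 53.70
  Stage 2: F_2 = 10^(8.82/10) = 7.621, G_2 = 10^(−7.07/10) = 0.1963
  Stage 3: F_3 = 10^(7.22/10) = 5.272, G_3 = 10^(11.3/10) = 13.49
Friis cascade:
  F = 1.251 + (7.621 − 1)/53.70 + (5.272 − 1)/10.54 = 1.779
NF = 10 log₁₀(1.779) = 2.50 dB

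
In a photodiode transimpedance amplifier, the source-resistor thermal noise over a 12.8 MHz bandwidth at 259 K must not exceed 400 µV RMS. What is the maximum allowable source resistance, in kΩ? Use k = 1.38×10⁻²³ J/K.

Johnson–Nyquist: V_n = √(4kTRB) ⇒ R = V_n² / (4kTB)
4kTB = 4 × 1.38×10⁻²³ × 259 × 1.28×10⁷ = 1.83×10⁻¹³
R = (4.00×10⁻⁴)² / 1.83×10⁻¹³ = 8.74×10⁵ Ω = 874 kΩ

874 kΩ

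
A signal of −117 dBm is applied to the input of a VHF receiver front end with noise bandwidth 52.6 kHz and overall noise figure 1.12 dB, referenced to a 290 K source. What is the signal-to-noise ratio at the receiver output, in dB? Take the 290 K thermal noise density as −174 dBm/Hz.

Noise floor: N = −174 + 10 log₁₀(B) + NF
10 log₁₀(5.26×10⁴) = 47.21 dB
N = −174 + 47.21 + 1.12 = −125.67 dBm
SNR = P_sig − N = −117 − (−125.67) = 8.67 dB → 8.7 dB

8.7 dB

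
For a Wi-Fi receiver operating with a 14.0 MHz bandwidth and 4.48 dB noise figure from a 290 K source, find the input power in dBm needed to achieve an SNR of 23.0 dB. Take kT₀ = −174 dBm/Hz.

Sensitivity = −174 + 10 log₁₀(B) + NF + SNR_min
= −174 + 71.46 + 4.48 + 23.0
= −75.06 dBm → −75.1 dBm

−75.1 dBm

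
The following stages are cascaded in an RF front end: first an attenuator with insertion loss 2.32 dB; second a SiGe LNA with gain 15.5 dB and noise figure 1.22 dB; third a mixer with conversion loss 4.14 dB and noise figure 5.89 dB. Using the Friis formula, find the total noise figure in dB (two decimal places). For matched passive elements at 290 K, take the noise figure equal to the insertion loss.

3.80 dB

Convert to linear (a loss of L dB is a gain of −L dB): F_i = 10^(NF_i/10), G_i = 10^(G_i,dB/10)
  Stage 1: F_1 = 10^(2.32/10) = 1.706, G_1 = 10^(−2.32/10) = 0.5861
  Stage 2: F_2 = 10^(1.22/10) = 1.324, G_2 = 10^(15.5/10) = 35.48
  Stage 3: F_3 = 10^(5.89/10) = 3.882, G_3 = 10^(−4.14/10) = 0.3855
Friis cascade:
  F = 1.706 + (1.324 − 1)/0.5861 + (3.882 − 1)/20.80 = 2.398
NF = 10 log₁₀(2.398) = 3.80 dB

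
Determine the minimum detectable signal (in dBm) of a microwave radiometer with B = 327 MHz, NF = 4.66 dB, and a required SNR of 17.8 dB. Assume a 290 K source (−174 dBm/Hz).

Sensitivity = −174 + 10 log₁₀(B) + NF + SNR_min
= −174 + 85.15 + 4.66 + 17.8
= −66.39 dBm → −66.4 dBm

−66.4 dBm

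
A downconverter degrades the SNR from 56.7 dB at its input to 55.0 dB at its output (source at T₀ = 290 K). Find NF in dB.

1.7 dB

NF (dB) = SNR_in(dB) − SNR_out(dB) when the source is at T₀
NF = 56.7 − 55.0 = 1.7 dB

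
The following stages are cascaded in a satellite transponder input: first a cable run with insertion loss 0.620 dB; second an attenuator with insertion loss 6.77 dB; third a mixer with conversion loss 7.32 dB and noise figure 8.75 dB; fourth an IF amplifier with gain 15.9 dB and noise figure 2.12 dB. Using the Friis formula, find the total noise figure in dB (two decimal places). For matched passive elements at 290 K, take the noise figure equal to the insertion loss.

Convert to linear (a loss of L dB is a gain of −L dB): F_i = 10^(NF_i/10), G_i = 10^(G_i,dB/10)
  Stage 1: F_1 = 10^(0.620/10) = 1.153, G_1 = 10^(−0.620/10) = 0.8670
  Stage 2: F_2 = 10^(6.77/10) = 4.753, G_2 = 10^(−6.77/10) = 0.2104
  Stage 3: F_3 = 10^(8.75/10) = 7.499, G_3 = 10^(−7.32/10) = 0.1854
  Stage 4: F_4 = 10^(2.12/10) = 1.629, G_4 = 10^(15.9/10) = 38.90
Friis cascade:
  F = 1.153 + (4.753 − 1)/0.8670 + (7.499 − 1)/0.1824 + (1.629 − 1)/0.03381 = 59.73
NF = 10 log₁₀(59.73) = 17.76 dB

17.76 dB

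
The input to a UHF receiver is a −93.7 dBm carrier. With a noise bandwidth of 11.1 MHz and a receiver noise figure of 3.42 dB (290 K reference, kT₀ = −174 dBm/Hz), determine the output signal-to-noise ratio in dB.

6.4 dB

Noise floor: N = −174 + 10 log₁₀(B) + NF
10 log₁₀(1.11×10⁷) = 70.45 dB
N = −174 + 70.45 + 3.42 = −100.13 dBm
SNR = P_sig − N = −93.7 − (−100.13) = 6.43 dB → 6.4 dB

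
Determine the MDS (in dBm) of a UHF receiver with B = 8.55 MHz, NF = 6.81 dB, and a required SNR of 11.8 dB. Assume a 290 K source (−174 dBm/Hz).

Sensitivity = −174 + 10 log₁₀(B) + NF + SNR_min
= −174 + 69.32 + 6.81 + 11.8
= −86.07 dBm → −86.1 dBm

−86.1 dBm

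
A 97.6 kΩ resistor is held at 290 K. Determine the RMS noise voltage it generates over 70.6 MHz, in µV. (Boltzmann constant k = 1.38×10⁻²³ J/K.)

V_n = √(4kTRB)
4kTRB = 4 × 1.38×10⁻²³ × 290 × 9.76×10⁴ × 7.06×10⁷ = 1.10×10⁻⁷ V²
V_n = √(1.10×10⁻⁷) = 3.32×10⁻⁴ V = 332 µV

332 µV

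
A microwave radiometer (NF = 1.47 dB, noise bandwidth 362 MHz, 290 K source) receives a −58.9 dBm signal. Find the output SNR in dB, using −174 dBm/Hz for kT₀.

28.0 dB

Noise floor: N = −174 + 10 log₁₀(B) + NF
10 log₁₀(3.62×10⁸) = 85.59 dB
N = −174 + 85.59 + 1.47 = −86.94 dBm
SNR = P_sig − N = −58.9 − (−86.94) = 28.04 dB → 28.0 dB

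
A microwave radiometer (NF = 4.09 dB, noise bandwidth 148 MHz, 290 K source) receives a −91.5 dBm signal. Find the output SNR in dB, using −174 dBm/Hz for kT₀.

−3.3 dB

Noise floor: N = −174 + 10 log₁₀(B) + NF
10 log₁₀(1.48×10⁸) = 81.7 dB
N = −174 + 81.7 + 4.09 = −88.21 dBm
SNR = P_sig − N = −91.5 − (−88.21) = −3.29 dB → −3.3 dB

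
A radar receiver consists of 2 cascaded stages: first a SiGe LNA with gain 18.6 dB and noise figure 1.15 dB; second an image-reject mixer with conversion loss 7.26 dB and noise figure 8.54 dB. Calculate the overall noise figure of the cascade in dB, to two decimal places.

Convert to linear (a loss of L dB is a gain of −L dB): F_i = 10^(NF_i/10), G_i = 10^(G_i,dB/10)
  Stage 1: F_1 = 10^(1.15/10) = 1.303, G_1 = 10^(18.6/10) = 72.44
  Stage 2: F_2 = 10^(8.54/10) = 7.145, G_2 = 10^(−7.26/10) = 0.1879
Friis cascade:
  F = 1.303 + (7.145 − 1)/72.44 = 1.388
NF = 10 log₁₀(1.388) = 1.42 dB

1.42 dB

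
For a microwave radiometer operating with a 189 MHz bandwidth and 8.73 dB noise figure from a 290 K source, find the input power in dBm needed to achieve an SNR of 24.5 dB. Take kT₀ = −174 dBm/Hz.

Sensitivity = −174 + 10 log₁₀(B) + NF + SNR_min
= −174 + 82.76 + 8.73 + 24.5
= −58.01 dBm → −58.0 dBm

−58.0 dBm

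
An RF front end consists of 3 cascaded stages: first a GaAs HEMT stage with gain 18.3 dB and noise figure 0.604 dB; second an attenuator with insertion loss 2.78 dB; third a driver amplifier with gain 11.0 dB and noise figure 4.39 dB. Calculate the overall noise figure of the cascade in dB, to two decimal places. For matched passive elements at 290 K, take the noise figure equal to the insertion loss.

0.83 dB

Convert to linear (a loss of L dB is a gain of −L dB): F_i = 10^(NF_i/10), G_i = 10^(G_i,dB/10)
  Stage 1: F_1 = 10^(0.604/10) = 1.149, G_1 = 10^(18.3/10) = 67.61
  Stage 2: F_2 = 10^(2.78/10) = 1.897, G_2 = 10^(−2.78/10) = 0.5272
  Stage 3: F_3 = 10^(4.39/10) = 2.748, G_3 = 10^(11.0/10) = 12.59
Friis cascade:
  F = 1.149 + (1.897 − 1)/67.61 + (2.748 − 1)/35.65 = 1.212
NF = 10 log₁₀(1.212) = 0.83 dB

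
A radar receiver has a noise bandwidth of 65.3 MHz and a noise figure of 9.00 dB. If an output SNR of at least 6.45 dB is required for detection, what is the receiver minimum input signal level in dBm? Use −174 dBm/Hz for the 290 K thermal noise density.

−80.4 dBm

Sensitivity = −174 + 10 log₁₀(B) + NF + SNR_min
= −174 + 78.15 + 9.00 + 6.45
= −80.40 dBm → −80.4 dBm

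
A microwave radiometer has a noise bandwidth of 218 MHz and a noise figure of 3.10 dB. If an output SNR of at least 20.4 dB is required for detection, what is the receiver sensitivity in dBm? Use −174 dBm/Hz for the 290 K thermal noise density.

−67.1 dBm

Sensitivity = −174 + 10 log₁₀(B) + NF + SNR_min
= −174 + 83.38 + 3.10 + 20.4
= −67.12 dBm → −67.1 dBm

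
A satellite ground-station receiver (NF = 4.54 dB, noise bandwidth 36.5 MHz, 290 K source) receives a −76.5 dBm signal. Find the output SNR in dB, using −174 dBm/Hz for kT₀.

17.3 dB

Noise floor: N = −174 + 10 log₁₀(B) + NF
10 log₁₀(3.65×10⁷) = 75.62 dB
N = −174 + 75.62 + 4.54 = −93.84 dBm
SNR = P_sig − N = −76.5 − (−93.84) = 17.34 dB → 17.3 dB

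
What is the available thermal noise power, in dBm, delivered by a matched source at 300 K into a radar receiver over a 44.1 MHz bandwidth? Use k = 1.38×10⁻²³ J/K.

P_n = kTB = 1.38×10⁻²³ × 300 × 4.41×10⁷ = 1.83×10⁻¹³ W
In dBm: 10 log₁₀(1.83×10⁻¹³ / 10⁻³) = −97.4 dBm

−97.4 dBm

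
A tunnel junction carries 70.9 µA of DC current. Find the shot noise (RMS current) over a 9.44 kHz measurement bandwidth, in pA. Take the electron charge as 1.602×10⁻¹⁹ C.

I_n = √(2qI·B)
2qI·B = 2 × 1.602×10⁻¹⁹ × 7.09×10⁻⁵ × 9.44×10³ = 2.14×10⁻¹⁹ A²
I_n = √(2.14×10⁻¹⁹) = 4.63×10⁻¹⁰ A = 463 pA

463 pA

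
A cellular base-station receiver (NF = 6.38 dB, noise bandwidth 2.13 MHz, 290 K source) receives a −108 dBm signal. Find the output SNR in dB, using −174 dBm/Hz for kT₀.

Noise floor: N = −174 + 10 log₁₀(B) + NF
10 log₁₀(2.13×10⁶) = 63.28 dB
N = −174 + 63.28 + 6.38 = −104.34 dBm
SNR = P_sig − N = −108 − (−104.34) = −3.66 dB → −3.7 dB

−3.7 dB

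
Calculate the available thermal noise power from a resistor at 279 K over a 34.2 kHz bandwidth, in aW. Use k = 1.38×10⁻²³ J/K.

132 aW

P_n = kTB = 1.38×10⁻²³ × 279 × 3.42×10⁴ = 1.32×10⁻¹⁶ W = 132 aW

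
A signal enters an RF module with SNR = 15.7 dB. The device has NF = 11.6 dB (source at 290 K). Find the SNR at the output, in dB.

4.1 dB

By definition F = SNR_in/SNR_out, so in dB: SNR_out = SNR_in − NF
SNR_out = 15.7 − 11.6 = 4.1 dB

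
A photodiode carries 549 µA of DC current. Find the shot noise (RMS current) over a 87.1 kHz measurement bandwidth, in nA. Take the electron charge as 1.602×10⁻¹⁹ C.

I_n = √(2qI·B)
2qI·B = 2 × 1.602×10⁻¹⁹ × 5.49×10⁻⁴ × 8.71×10⁴ = 1.53×10⁻¹⁷ A²
I_n = √(1.53×10⁻¹⁷) = 3.91×10⁻⁹ A = 3.91 nA

3.91 nA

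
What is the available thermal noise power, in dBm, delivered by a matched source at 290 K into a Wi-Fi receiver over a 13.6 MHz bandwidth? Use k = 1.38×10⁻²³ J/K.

−102.6 dBm

P_n = kTB = 1.38×10⁻²³ × 290 × 1.36×10⁷ = 5.44×10⁻¹⁴ W
In dBm: 10 log₁₀(5.44×10⁻¹⁴ / 10⁻³) = −102.6 dBm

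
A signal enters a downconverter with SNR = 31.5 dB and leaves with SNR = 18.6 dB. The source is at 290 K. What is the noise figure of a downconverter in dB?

NF (dB) = SNR_in(dB) − SNR_out(dB) when the source is at T₀
NF = 31.5 − 18.6 = 12.9 dB

12.9 dB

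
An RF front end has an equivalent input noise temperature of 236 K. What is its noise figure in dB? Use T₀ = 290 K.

F = 1 + T_e/T₀ = 1 + 236/290 = 1.81379
NF = 10 log₁₀(1.81379) = 2.59 dB

2.59 dB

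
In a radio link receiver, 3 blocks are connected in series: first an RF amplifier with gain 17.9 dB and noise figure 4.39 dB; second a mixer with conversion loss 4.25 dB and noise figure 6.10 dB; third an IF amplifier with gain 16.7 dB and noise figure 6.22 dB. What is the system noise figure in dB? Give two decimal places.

Convert to linear (a loss of L dB is a gain of −L dB): F_i = 10^(NF_i/10), G_i = 10^(G_i,dB/10)
  Stage 1: F_1 = 10^(4.39/10) = 2.748, G_1 = 10^(17.9/10) = 61.66
  Stage 2: F_2 = 10^(6.10/10) = 4.074, G_2 = 10^(−4.25/10) = 0.3758
  Stage 3: F_3 = 10^(6.22/10) = 4.188, G_3 = 10^(16.7/10) = 46.77
Friis cascade:
  F = 2.748 + (4.074 − 1)/61.66 + (4.188 − 1)/23.17 = 2.935
NF = 10 log₁₀(2.935) = 4.68 dB

4.68 dB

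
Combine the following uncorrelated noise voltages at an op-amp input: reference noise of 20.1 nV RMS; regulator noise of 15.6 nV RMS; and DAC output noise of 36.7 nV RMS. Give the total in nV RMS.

44.7 nV

Uncorrelated sources add in power (mean-square): V_tot = √(ΣV_i²)
V_tot = √[(2.01×10⁻⁸)² + (1.56×10⁻⁸)² + (3.67×10⁻⁸)²] = 4.47×10⁻⁸ V = 44.7 nV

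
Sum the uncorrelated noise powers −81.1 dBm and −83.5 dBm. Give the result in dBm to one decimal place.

Convert to linear, add, convert back:
P₁ = 7.76×10⁻¹² W, P₂ = 4.47×10⁻¹² W
P_tot = 1.22×10⁻¹¹ W → 10 log₁₀(P_tot / 10⁻³) = −79.1 dBm

−79.1 dBm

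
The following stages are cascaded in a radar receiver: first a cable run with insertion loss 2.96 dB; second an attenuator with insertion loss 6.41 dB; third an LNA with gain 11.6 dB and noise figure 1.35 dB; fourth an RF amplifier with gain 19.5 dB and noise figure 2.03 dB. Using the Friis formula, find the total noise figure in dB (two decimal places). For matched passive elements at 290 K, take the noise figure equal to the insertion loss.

10.85 dB

Convert to linear (a loss of L dB is a gain of −L dB): F_i = 10^(NF_i/10), G_i = 10^(G_i,dB/10)
  Stage 1: F_1 = 10^(2.96/10) = 1.977, G_1 = 10^(−2.96/10) = 0.5058
  Stage 2: F_2 = 10^(6.41/10) = 4.375, G_2 = 10^(−6.41/10) = 0.2286
  Stage 3: F_3 = 10^(1.35/10) = 1.365, G_3 = 10^(11.6/10) = 14.45
  Stage 4: F_4 = 10^(2.03/10) = 1.596, G_4 = 10^(19.5/10) = 89.13
Friis cascade:
  F = 1.977 + (4.375 − 1)/0.5058 + (1.365 − 1)/0.1156 + (1.596 − 1)/1.671 = 12.16
NF = 10 log₁₀(12.16) = 10.85 dB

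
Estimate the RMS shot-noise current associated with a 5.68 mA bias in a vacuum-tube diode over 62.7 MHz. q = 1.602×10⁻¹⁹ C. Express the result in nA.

338 nA

I_n = √(2qI·B)
2qI·B = 2 × 1.602×10⁻¹⁹ × 5.68×10⁻³ × 6.27×10⁷ = 1.14×10⁻¹³ A²
I_n = √(1.14×10⁻¹³) = 3.38×10⁻⁷ A = 338 nA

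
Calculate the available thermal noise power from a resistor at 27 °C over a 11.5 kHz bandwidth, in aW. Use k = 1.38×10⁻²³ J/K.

T = 27 °C + 273.15 = 300.15 K
P_n = kTB = 1.38×10⁻²³ × 300.15 × 1.15×10⁴ = 4.76×10⁻¹⁷ W = 47.6 aW

47.6 aW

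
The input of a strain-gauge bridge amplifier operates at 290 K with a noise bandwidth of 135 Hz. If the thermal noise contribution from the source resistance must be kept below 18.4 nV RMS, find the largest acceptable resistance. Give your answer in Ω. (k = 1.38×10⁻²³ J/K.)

157 Ω

Johnson–Nyquist: V_n = √(4kTRB) ⇒ R = V_n² / (4kTB)
4kTB = 4 × 1.38×10⁻²³ × 290 × 1.35×10² = 2.16×10⁻¹⁸
R = (1.84×10⁻⁸)² / 2.16×10⁻¹⁸ = 1.57×10² Ω = 157 Ω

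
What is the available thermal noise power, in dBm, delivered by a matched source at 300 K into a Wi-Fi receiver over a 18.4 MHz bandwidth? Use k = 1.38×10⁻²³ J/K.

P_n = kTB = 1.38×10⁻²³ × 300 × 1.84×10⁷ = 7.62×10⁻¹⁴ W
In dBm: 10 log₁₀(7.62×10⁻¹⁴ / 10⁻³) = −101.2 dBm

−101.2 dBm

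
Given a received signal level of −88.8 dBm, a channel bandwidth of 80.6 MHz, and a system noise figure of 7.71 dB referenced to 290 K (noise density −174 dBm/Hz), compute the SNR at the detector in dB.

−1.6 dB

Noise floor: N = −174 + 10 log₁₀(B) + NF
10 log₁₀(8.06×10⁷) = 79.06 dB
N = −174 + 79.06 + 7.71 = −87.23 dBm
SNR = P_sig − N = −88.8 − (−87.23) = −1.57 dB → −1.6 dB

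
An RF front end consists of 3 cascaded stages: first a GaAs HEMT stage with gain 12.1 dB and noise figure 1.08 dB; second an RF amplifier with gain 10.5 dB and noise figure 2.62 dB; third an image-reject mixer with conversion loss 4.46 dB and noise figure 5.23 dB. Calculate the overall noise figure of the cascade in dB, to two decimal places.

Convert to linear (a loss of L dB is a gain of −L dB): F_i = 10^(NF_i/10), G_i = 10^(G_i,dB/10)
  Stage 1: F_1 = 10^(1.08/10) = 1.282, G_1 = 10^(12.1/10) = 16.22
  Stage 2: F_2 = 10^(2.62/10) = 1.828, G_2 = 10^(10.5/10) = 11.22
  Stage 3: F_3 = 10^(5.23/10) = 3.334, G_3 = 10^(−4.46/10) = 0.3581
Friis cascade:
  F = 1.282 + (1.828 − 1)/16.22 + (3.334 − 1)/182.0 = 1.346
NF = 10 log₁₀(1.346) = 1.29 dB

1.29 dB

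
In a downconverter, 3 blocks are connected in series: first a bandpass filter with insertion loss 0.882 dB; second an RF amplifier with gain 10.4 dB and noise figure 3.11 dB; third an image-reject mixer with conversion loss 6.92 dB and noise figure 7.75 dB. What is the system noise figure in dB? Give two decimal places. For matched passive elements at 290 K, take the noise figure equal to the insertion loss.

4.86 dB

Convert to linear (a loss of L dB is a gain of −L dB): F_i = 10^(NF_i/10), G_i = 10^(G_i,dB/10)
  Stage 1: F_1 = 10^(0.882/10) = 1.225, G_1 = 10^(−0.882/10) = 0.8162
  Stage 2: F_2 = 10^(3.11/10) = 2.046, G_2 = 10^(10.4/10) = 10.96
  Stage 3: F_3 = 10^(7.75/10) = 5.957, G_3 = 10^(−6.92/10) = 0.2032
Friis cascade:
  F = 1.225 + (2.046 − 1)/0.8162 + (5.957 − 1)/8.950 = 3.061
NF = 10 log₁₀(3.061) = 4.86 dB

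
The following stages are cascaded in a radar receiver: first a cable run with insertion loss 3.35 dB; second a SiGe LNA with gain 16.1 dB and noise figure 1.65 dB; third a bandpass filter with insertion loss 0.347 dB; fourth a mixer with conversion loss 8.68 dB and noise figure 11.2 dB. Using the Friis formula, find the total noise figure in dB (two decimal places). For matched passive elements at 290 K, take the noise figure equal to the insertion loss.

5.87 dB

Convert to linear (a loss of L dB is a gain of −L dB): F_i = 10^(NF_i/10), G_i = 10^(G_i,dB/10)
  Stage 1: F_1 = 10^(3.35/10) = 2.163, G_1 = 10^(−3.35/10) = 0.4624
  Stage 2: F_2 = 10^(1.65/10) = 1.462, G_2 = 10^(16.1/10) = 40.74
  Stage 3: F_3 = 10^(0.347/10) = 1.083, G_3 = 10^(−0.347/10) = 0.9232
  Stage 4: F_4 = 10^(11.2/10) = 13.18, G_4 = 10^(−8.68/10) = 0.1355
Friis cascade:
  F = 2.163 + (1.462 − 1)/0.4624 + (1.083 − 1)/18.84 + (13.18 − 1)/17.39 = 3.867
NF = 10 log₁₀(3.867) = 5.87 dB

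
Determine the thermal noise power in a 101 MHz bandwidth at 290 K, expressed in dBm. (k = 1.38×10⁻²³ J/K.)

−93.9 dBm

P_n = kTB = 1.38×10⁻²³ × 290 × 1.01×10⁸ = 4.04×10⁻¹³ W
In dBm: 10 log₁₀(4.04×10⁻¹³ / 10⁻³) = −93.9 dBm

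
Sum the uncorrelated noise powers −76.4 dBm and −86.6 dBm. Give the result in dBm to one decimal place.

−76.0 dBm

Convert to linear, add, convert back:
P₁ = 2.29×10⁻¹¹ W, P₂ = 2.19×10⁻¹² W
P_tot = 2.51×10⁻¹¹ W → 10 log₁₀(P_tot / 10⁻³) = −76.0 dBm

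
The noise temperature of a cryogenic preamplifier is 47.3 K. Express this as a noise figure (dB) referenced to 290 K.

F = 1 + T_e/T₀ = 1 + 47.3/290 = 1.1631
NF = 10 log₁₀(1.1631) = 0.656 dB

0.656 dB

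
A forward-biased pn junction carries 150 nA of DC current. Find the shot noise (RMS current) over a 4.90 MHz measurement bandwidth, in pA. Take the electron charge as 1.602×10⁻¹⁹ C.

I_n = √(2qI·B)
2qI·B = 2 × 1.602×10⁻¹⁹ × 1.50×10⁻⁷ × 4.90×10⁶ = 2.35×10⁻¹⁹ A²
I_n = √(2.35×10⁻¹⁹) = 4.85×10⁻¹⁰ A = 485 pA

485 pA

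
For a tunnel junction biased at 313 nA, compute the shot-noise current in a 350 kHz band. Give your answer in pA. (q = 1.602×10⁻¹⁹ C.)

I_n = √(2qI·B)
2qI·B = 2 × 1.602×10⁻¹⁹ × 3.13×10⁻⁷ × 3.50×10⁵ = 3.51×10⁻²⁰ A²
I_n = √(3.51×10⁻²⁰) = 1.87×10⁻¹⁰ A = 187 pA

187 pA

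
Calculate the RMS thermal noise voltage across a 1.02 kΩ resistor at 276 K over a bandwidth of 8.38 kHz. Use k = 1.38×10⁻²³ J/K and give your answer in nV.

361 nV

V_n = √(4kTRB)
4kTRB = 4 × 1.38×10⁻²³ × 276 × 1.02×10³ × 8.38×10³ = 1.30×10⁻¹³ V²
V_n = √(1.30×10⁻¹³) = 3.61×10⁻⁷ V = 361 nV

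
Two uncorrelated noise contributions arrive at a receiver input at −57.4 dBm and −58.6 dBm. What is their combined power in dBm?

−54.9 dBm

Convert to linear, add, convert back:
P₁ = 1.82×10⁻⁹ W, P₂ = 1.38×10⁻⁹ W
P_tot = 3.20×10⁻⁹ W → 10 log₁₀(P_tot / 10⁻³) = −54.9 dBm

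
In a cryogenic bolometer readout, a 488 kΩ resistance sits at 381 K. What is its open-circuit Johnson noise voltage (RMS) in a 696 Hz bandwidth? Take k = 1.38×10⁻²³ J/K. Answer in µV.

V_n = √(4kTRB)
4kTRB = 4 × 1.38×10⁻²³ × 381 × 4.88×10⁵ × 6.96×10² = 7.14×10⁻¹² V²
V_n = √(7.14×10⁻¹²) = 2.67×10⁻⁶ V = 2.67 µV

2.67 µV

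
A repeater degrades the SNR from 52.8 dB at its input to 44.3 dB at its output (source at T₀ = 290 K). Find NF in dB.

NF (dB) = SNR_in(dB) − SNR_out(dB) when the source is at T₀
NF = 52.8 − 44.3 = 8.5 dB

8.5 dB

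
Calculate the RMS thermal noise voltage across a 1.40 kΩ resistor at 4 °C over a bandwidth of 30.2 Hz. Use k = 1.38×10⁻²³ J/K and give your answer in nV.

25.4 nV

T = 4 °C + 273.15 = 277.15 K
V_n = √(4kTRB)
4kTRB = 4 × 1.38×10⁻²³ × 277.15 × 1.40×10³ × 3.02×10¹ = 6.47×10⁻¹⁶ V²
V_n = √(6.47×10⁻¹⁶) = 2.54×10⁻⁸ V = 25.4 nV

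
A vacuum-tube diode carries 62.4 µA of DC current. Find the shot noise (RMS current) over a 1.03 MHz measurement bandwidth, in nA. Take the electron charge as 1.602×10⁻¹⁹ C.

I_n = √(2qI·B)
2qI·B = 2 × 1.602×10⁻¹⁹ × 6.24×10⁻⁵ × 1.03×10⁶ = 2.06×10⁻¹⁷ A²
I_n = √(2.06×10⁻¹⁷) = 4.54×10⁻⁹ A = 4.54 nA

4.54 nA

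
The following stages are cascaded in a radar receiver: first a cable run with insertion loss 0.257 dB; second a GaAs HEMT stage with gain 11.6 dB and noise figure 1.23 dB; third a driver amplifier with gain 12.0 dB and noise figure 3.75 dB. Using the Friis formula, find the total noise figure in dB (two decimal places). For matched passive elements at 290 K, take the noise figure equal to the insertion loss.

Convert to linear (a loss of L dB is a gain of −L dB): F_i = 10^(NF_i/10), G_i = 10^(G_i,dB/10)
  Stage 1: F_1 = 10^(0.257/10) = 1.061, G_1 = 10^(−0.257/10) = 0.9425
  Stage 2: F_2 = 10^(1.23/10) = 1.327, G_2 = 10^(11.6/10) = 14.45
  Stage 3: F_3 = 10^(3.75/10) = 2.371, G_3 = 10^(12.0/10) = 15.85
Friis cascade:
  F = 1.061 + (1.327 − 1)/0.9425 + (2.371 − 1)/13.62 = 1.509
NF = 10 log₁₀(1.509) = 1.79 dB

1.79 dB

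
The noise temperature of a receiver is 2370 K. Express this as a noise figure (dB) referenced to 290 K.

9.62 dB

F = 1 + T_e/T₀ = 1 + 2370/290 = 9.17241
NF = 10 log₁₀(9.17241) = 9.62 dB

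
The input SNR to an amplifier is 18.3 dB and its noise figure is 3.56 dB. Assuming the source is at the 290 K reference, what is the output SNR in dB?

14.74 dB

By definition F = SNR_in/SNR_out, so in dB: SNR_out = SNR_in − NF
SNR_out = 18.3 − 3.56 = 14.74 dB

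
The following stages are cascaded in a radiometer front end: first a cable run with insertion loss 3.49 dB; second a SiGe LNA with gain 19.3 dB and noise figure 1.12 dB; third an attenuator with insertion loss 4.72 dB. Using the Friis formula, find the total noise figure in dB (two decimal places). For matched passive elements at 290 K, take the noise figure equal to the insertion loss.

Convert to linear (a loss of L dB is a gain of −L dB): F_i = 10^(NF_i/10), G_i = 10^(G_i,dB/10)
  Stage 1: F_1 = 10^(3.49/10) = 2.234, G_1 = 10^(−3.49/10) = 0.4477
  Stage 2: F_2 = 10^(1.12/10) = 1.294, G_2 = 10^(19.3/10) = 85.11
  Stage 3: F_3 = 10^(4.72/10) = 2.965, G_3 = 10^(−4.72/10) = 0.3373
Friis cascade:
  F = 2.234 + (1.294 − 1)/0.4477 + (2.965 − 1)/38.11 = 2.942
NF = 10 log₁₀(2.942) = 4.69 dB

4.69 dB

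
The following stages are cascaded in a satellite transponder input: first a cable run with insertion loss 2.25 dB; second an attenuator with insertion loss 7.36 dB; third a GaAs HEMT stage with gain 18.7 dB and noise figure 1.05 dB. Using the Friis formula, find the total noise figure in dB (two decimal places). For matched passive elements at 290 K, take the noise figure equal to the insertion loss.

Convert to linear (a loss of L dB is a gain of −L dB): F_i = 10^(NF_i/10), G_i = 10^(G_i,dB/10)
  Stage 1: F_1 = 10^(2.25/10) = 1.679, G_1 = 10^(−2.25/10) = 0.5957
  Stage 2: F_2 = 10^(7.36/10) = 5.445, G_2 = 10^(−7.36/10) = 0.1837
  Stage 3: F_3 = 10^(1.05/10) = 1.274, G_3 = 10^(18.7/10) = 74.13
Friis cascade:
  F = 1.679 + (5.445 − 1)/0.5957 + (1.274 − 1)/0.1094 = 11.64
NF = 10 log₁₀(11.64) = 10.66 dB

10.66 dB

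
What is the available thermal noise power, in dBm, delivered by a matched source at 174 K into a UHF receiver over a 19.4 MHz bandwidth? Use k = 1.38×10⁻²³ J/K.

−103.3 dBm

P_n = kTB = 1.38×10⁻²³ × 174 × 1.94×10⁷ = 4.66×10⁻¹⁴ W
In dBm: 10 log₁₀(4.66×10⁻¹⁴ / 10⁻³) = −103.3 dBm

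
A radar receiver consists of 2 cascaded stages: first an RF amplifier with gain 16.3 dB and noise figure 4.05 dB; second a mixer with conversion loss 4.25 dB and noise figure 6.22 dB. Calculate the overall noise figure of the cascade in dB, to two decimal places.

4.18 dB

Convert to linear (a loss of L dB is a gain of −L dB): F_i = 10^(NF_i/10), G_i = 10^(G_i,dB/10)
  Stage 1: F_1 = 10^(4.05/10) = 2.541, G_1 = 10^(16.3/10) = 42.66
  Stage 2: F_2 = 10^(6.22/10) = 4.188, G_2 = 10^(−4.25/10) = 0.3758
Friis cascade:
  F = 2.541 + (4.188 − 1)/42.66 = 2.616
NF = 10 log₁₀(2.616) = 4.18 dB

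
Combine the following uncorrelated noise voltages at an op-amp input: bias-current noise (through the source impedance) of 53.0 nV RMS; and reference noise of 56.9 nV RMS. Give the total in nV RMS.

77.8 nV

Uncorrelated sources add in power (mean-square): V_tot = √(ΣV_i²)
V_tot = √[(5.30×10⁻⁸)² + (5.69×10⁻⁸)²] = 7.78×10⁻⁸ V = 77.8 nV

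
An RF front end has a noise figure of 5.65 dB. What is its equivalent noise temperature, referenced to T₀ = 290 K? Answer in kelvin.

775 K

F = 10^(5.65/10) = 3.67282
T_e = (F − 1)·T₀ = (3.67282 − 1) × 290 = 775 K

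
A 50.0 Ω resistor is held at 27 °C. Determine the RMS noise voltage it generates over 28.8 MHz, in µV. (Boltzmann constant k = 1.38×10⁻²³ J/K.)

T = 27 °C + 273.15 = 300.15 K
V_n = √(4kTRB)
4kTRB = 4 × 1.38×10⁻²³ × 300.15 × 5.00×10¹ × 2.88×10⁷ = 2.39×10⁻¹¹ V²
V_n = √(2.39×10⁻¹¹) = 4.88×10⁻⁶ V = 4.88 µV

4.88 µV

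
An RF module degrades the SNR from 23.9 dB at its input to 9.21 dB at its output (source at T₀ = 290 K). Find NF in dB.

14.69 dB

NF (dB) = SNR_in(dB) − SNR_out(dB) when the source is at T₀
NF = 23.9 − 9.21 = 14.69 dB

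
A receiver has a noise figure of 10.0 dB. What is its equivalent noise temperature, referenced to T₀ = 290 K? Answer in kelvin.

F = 10^(10.0/10) = 10
T_e = (F − 1)·T₀ = (10 − 1) × 290 = 2610 K

2610 K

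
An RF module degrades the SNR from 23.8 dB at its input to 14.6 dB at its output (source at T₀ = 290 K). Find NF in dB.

9.2 dB

NF (dB) = SNR_in(dB) − SNR_out(dB) when the source is at T₀
NF = 23.8 − 14.6 = 9.2 dB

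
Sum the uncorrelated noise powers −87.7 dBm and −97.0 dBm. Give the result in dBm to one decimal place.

−87.2 dBm

Convert to linear, add, convert back:
P₁ = 1.70×10⁻¹² W, P₂ = 2.00×10⁻¹³ W
P_tot = 1.90×10⁻¹² W → 10 log₁₀(P_tot / 10⁻³) = −87.2 dBm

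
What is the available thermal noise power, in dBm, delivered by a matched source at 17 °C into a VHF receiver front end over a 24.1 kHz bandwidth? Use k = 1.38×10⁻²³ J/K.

−130.2 dBm

T = 17 °C + 273.15 = 290.15 K
P_n = kTB = 1.38×10⁻²³ × 290.15 × 2.41×10⁴ = 9.65×10⁻¹⁷ W
In dBm: 10 log₁₀(9.65×10⁻¹⁷ / 10⁻³) = −130.2 dBm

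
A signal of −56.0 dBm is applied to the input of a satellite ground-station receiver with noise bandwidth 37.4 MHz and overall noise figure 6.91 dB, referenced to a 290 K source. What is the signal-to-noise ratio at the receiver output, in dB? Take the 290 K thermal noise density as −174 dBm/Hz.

35.4 dB

Noise floor: N = −174 + 10 log₁₀(B) + NF
10 log₁₀(3.74×10⁷) = 75.73 dB
N = −174 + 75.73 + 6.91 = −91.36 dBm
SNR = P_sig − N = −56.0 − (−91.36) = 35.36 dB → 35.4 dB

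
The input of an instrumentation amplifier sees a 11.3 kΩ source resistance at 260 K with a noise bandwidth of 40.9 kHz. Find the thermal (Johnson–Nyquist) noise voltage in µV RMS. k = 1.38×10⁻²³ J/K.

V_n = √(4kTRB)
4kTRB = 4 × 1.38×10⁻²³ × 260 × 1.13×10⁴ × 4.09×10⁴ = 6.63×10⁻¹² V²
V_n = √(6.63×10⁻¹²) = 2.58×10⁻⁶ V = 2.58 µV

2.58 µV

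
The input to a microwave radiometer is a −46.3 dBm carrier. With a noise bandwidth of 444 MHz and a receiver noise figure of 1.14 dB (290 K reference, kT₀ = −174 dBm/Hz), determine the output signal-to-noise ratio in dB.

Noise floor: N = −174 + 10 log₁₀(B) + NF
10 log₁₀(4.44×10⁸) = 86.47 dB
N = −174 + 86.47 + 1.14 = −86.39 dBm
SNR = P_sig − N = −46.3 − (−86.39) = 40.09 dB → 40.1 dB

40.1 dB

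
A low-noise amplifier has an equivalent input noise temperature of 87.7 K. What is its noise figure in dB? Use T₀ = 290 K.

1.15 dB

F = 1 + T_e/T₀ = 1 + 87.7/290 = 1.30241
NF = 10 log₁₀(1.30241) = 1.15 dB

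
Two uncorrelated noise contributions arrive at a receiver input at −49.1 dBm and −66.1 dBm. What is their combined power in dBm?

Convert to linear, add, convert back:
P₁ = 1.23×10⁻⁸ W, P₂ = 2.45×10⁻¹⁰ W
P_tot = 1.25×10⁻⁸ W → 10 log₁₀(P_tot / 10⁻³) = −49.0 dBm

−49.0 dBm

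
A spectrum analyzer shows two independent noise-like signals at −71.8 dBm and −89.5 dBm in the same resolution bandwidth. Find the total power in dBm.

Convert to linear, add, convert back:
P₁ = 6.61×10⁻¹¹ W, P₂ = 1.12×10⁻¹² W
P_tot = 6.72×10⁻¹¹ W → 10 log₁₀(P_tot / 10⁻³) = −71.7 dBm

−71.7 dBm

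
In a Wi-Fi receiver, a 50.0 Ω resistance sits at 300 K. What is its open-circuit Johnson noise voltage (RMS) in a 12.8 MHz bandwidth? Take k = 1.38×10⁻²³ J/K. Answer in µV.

V_n = √(4kTRB)
4kTRB = 4 × 1.38×10⁻²³ × 300 × 5.00×10¹ × 1.28×10⁷ = 1.06×10⁻¹¹ V²
V_n = √(1.06×10⁻¹¹) = 3.26×10⁻⁶ V = 3.26 µV

3.26 µV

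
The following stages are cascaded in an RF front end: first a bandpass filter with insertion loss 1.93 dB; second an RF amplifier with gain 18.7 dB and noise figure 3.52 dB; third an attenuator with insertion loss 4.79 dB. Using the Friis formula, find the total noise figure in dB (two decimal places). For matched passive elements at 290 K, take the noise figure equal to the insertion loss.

Convert to linear (a loss of L dB is a gain of −L dB): F_i = 10^(NF_i/10), G_i = 10^(G_i,dB/10)
  Stage 1: F_1 = 10^(1.93/10) = 1.560, G_1 = 10^(−1.93/10) = 0.6412
  Stage 2: F_2 = 10^(3.52/10) = 2.249, G_2 = 10^(18.7/10) = 74.13
  Stage 3: F_3 = 10^(4.79/10) = 3.013, G_3 = 10^(−4.79/10) = 0.3319
Friis cascade:
  F = 1.560 + (2.249 − 1)/0.6412 + (3.013 − 1)/47.53 = 3.550
NF = 10 log₁₀(3.550) = 5.50 dB

5.50 dB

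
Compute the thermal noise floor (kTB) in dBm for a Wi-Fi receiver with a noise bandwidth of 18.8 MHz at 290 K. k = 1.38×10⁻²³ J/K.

P_n = kTB = 1.38×10⁻²³ × 290 × 1.88×10⁷ = 7.52×10⁻¹⁴ W
In dBm: 10 log₁₀(7.52×10⁻¹⁴ / 10⁻³) = −101.2 dBm

−101.2 dBm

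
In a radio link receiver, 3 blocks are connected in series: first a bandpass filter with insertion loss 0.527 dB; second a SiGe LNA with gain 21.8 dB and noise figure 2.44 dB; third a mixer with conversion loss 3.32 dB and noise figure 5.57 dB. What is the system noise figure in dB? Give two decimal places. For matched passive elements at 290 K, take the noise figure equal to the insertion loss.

3.01 dB

Convert to linear (a loss of L dB is a gain of −L dB): F_i = 10^(NF_i/10), G_i = 10^(G_i,dB/10)
  Stage 1: F_1 = 10^(0.527/10) = 1.129, G_1 = 10^(−0.527/10) = 0.8857
  Stage 2: F_2 = 10^(2.44/10) = 1.754, G_2 = 10^(21.8/10) = 151.4
  Stage 3: F_3 = 10^(5.57/10) = 3.606, G_3 = 10^(−3.32/10) = 0.4656
Friis cascade:
  F = 1.129 + (1.754 − 1)/0.8857 + (3.606 − 1)/134.1 = 2.000
NF = 10 log₁₀(2.000) = 3.01 dB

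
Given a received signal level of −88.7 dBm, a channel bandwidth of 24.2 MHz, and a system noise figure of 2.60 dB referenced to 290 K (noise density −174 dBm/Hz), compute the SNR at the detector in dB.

Noise floor: N = −174 + 10 log₁₀(B) + NF
10 log₁₀(2.42×10⁷) = 73.84 dB
N = −174 + 73.84 + 2.60 = −97.56 dBm
SNR = P_sig − N = −88.7 − (−97.56) = 8.86 dB → 8.9 dB

8.9 dB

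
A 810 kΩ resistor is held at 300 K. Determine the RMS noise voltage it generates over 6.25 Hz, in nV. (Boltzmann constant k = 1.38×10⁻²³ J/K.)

290 nV

V_n = √(4kTRB)
4kTRB = 4 × 1.38×10⁻²³ × 300 × 8.10×10⁵ × 6.25×10⁰ = 8.38×10⁻¹⁴ V²
V_n = √(8.38×10⁻¹⁴) = 2.90×10⁻⁷ V = 290 nV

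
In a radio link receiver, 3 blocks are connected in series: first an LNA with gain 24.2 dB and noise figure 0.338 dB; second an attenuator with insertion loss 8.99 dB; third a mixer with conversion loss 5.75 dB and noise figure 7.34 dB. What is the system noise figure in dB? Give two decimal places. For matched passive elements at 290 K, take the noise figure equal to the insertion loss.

0.94 dB

Convert to linear (a loss of L dB is a gain of −L dB): F_i = 10^(NF_i/10), G_i = 10^(G_i,dB/10)
  Stage 1: F_1 = 10^(0.338/10) = 1.081, G_1 = 10^(24.2/10) = 263.0
  Stage 2: F_2 = 10^(8.99/10) = 7.925, G_2 = 10^(−8.99/10) = 0.1262
  Stage 3: F_3 = 10^(7.34/10) = 5.420, G_3 = 10^(−5.75/10) = 0.2661
Friis cascade:
  F = 1.081 + (7.925 − 1)/263.0 + (5.420 − 1)/33.19 = 1.240
NF = 10 log₁₀(1.240) = 0.94 dB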